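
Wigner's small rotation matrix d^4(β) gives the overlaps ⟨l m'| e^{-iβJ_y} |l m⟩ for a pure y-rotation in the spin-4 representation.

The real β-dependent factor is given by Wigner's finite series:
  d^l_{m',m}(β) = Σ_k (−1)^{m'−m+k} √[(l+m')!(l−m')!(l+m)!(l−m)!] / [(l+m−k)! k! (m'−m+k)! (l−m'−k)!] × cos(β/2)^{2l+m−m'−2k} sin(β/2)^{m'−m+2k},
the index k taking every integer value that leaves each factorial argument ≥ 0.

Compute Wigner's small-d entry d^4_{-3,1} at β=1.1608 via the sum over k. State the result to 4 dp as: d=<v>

d=0.4340

d^4_{-3,1}(β=1.1608) via Wigner's sum:
Half-angle: c=0.836243, s=0.548358. N=√(1·5040·120·6)=1904.940944
k: max(0,(1)−(-3))=4 … min(4+(1),4−(-3))=5
  k=4: (−1)^0·1904.9409/(144)·0.8362^4·0.5484^4 = +0.584936
  k=5: (−1)^1·1904.9409/(240)·0.8362^2·0.5484^6 = -0.150912
d^4_{-3,1}(1.1608) = +0.584936 -0.150912 = +0.434024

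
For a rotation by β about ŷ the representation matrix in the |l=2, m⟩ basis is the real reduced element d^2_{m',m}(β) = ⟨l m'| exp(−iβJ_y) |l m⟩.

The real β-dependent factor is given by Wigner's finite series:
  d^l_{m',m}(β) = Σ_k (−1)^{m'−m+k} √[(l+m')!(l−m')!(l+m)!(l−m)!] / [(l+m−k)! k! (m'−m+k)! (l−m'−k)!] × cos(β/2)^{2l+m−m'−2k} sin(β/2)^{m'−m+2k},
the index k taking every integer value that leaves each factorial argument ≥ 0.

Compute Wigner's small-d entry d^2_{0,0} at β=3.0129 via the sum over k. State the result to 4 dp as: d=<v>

d=0.9753

d^2_{0,0}(β=3.0129) via Wigner's sum:
c=cos(3.0129/2)=0.064302, s=sin(3.0129/2)=0.997930; N=√[2·2·2·2]=4.000000
k∈{0,1,2} keeps every argument non-negative
  k=0: (−1)^0·4.0000/(4)·0.0643^4·0.9979^0 = +0.000017
  k=1: (−1)^1·4.0000/(1)·0.0643^2·0.9979^2 = -0.016471
  k=2: (−1)^2·4.0000/(4)·0.0643^0·0.9979^4 = +0.991748
d^2_{0,0}(3.0129) = +0.000017 -0.016471 +0.991748 = +0.975294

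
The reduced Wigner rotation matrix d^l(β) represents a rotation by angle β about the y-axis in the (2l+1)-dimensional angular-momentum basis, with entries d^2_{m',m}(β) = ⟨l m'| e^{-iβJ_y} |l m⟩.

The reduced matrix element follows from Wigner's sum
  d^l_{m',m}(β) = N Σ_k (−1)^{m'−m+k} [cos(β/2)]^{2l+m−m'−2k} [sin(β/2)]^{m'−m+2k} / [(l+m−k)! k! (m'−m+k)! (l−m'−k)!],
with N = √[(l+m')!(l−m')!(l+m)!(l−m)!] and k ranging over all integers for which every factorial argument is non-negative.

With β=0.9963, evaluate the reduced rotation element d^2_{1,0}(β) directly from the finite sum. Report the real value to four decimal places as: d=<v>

d=-0.5587

d^2_{1,0}(β=0.9963) via Wigner's sum:
c=cos(0.9963/2)=0.878468, s=sin(0.9963/2)=0.477801; N=√[6·1·2·2]=4.898979
The bounds max(0,m−m')=0 and min(l+m,l−m')=1 give 2 terms
  k=0: (−1)^1·4.8990/(2)·0.8785^3·0.4778^1 = -0.793416
  k=1: (−1)^2·4.8990/(2)·0.8785^1·0.4778^3 = +0.234716
d^2_{1,0}(0.9963) = -0.793416 +0.234716 = -0.558699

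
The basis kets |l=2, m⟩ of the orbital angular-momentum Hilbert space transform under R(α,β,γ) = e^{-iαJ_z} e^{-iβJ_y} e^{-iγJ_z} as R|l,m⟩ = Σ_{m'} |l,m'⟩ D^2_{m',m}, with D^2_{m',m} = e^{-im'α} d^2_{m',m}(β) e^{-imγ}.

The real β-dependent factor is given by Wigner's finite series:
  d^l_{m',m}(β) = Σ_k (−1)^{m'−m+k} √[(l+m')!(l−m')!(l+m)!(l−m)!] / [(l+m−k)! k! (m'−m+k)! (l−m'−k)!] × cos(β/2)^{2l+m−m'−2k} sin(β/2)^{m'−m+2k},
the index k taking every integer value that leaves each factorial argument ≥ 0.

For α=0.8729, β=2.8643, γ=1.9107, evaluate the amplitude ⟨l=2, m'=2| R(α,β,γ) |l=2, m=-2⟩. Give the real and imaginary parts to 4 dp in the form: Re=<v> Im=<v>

First d^2_{2,-2}(β=2.8643), then the phase factors e^{-i(2)α} and e^{-i(-2)γ}:
With c≡cos(β/2)=0.138203 and s≡sin(β/2)=0.990404, N=[24·1·1·24]^{1/2}=24.000000
Admissible k: 0..0 (factorial args all ≥0)
  k=0: (−1)^4·24.0000/(24)·0.1382^0·0.9904^4 = +0.962165
d^2_{2,-2}(2.8643) = +0.962165
Attach z-rotation phases: D = e^{-i(2)(0.8729)}·(+0.962165)·e^{-i(-2)(1.9107)} = -0.465337+0.842154i

Re=-0.4653 Im=0.8422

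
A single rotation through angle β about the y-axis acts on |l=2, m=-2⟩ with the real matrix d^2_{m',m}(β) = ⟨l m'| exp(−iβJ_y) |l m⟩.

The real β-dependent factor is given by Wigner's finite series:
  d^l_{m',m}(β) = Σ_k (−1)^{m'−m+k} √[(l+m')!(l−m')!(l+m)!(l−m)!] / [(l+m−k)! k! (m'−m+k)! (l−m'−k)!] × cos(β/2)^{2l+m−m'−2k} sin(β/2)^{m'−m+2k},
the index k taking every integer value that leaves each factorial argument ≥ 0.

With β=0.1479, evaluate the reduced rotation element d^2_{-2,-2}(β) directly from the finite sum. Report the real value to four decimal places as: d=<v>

d=0.9891

d^2_{-2,-2}(β=0.1479) via Wigner's sum:
c=cos(0.1479/2)=0.997267, s=sin(0.1479/2)=0.073883; N=√[1·24·1·24]=24.000000
The bounds max(0,m−m')=0 and min(l+m,l−m')=0 give 1 term
  k=0: (−1)^0·24.0000/(24)·0.9973^4·0.0739^0 = +0.989113
d^2_{-2,-2}(0.1479) = +0.989113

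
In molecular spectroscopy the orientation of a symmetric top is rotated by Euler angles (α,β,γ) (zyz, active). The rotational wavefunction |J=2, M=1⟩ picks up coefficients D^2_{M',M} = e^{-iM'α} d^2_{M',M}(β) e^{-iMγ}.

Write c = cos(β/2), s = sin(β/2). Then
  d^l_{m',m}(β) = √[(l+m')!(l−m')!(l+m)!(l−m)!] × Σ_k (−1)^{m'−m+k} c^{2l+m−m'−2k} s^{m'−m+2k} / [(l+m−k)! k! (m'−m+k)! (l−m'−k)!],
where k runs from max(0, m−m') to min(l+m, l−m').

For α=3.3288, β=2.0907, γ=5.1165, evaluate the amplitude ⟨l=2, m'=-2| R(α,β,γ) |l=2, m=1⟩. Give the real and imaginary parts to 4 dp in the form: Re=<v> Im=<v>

First d^2_{-2,1}(β=2.0907), then the phase factors e^{-i(-2)α} and e^{-i(1)γ}:
c=cos(2.0907/2)=0.501599, s=sin(2.0907/2)=0.865100; N=√[1·24·6·1]=12.000000
k: max(0,(1)−(-2))=3 … min(2+(1),2−(-2))=3
  k=3: (−1)^0·12.0000/(6)·0.5016^1·0.8651^3 = +0.649510
d^2_{-2,1}(2.0907) = +0.649510
Phases: e^{-i·(-2)·3.3288}=+0.930722+0.365728i, e^{-i·(1)·5.1165}=+0.393202+0.919452i ⇒ D=+0.019285+0.649224i

Re=0.0193 Im=0.6492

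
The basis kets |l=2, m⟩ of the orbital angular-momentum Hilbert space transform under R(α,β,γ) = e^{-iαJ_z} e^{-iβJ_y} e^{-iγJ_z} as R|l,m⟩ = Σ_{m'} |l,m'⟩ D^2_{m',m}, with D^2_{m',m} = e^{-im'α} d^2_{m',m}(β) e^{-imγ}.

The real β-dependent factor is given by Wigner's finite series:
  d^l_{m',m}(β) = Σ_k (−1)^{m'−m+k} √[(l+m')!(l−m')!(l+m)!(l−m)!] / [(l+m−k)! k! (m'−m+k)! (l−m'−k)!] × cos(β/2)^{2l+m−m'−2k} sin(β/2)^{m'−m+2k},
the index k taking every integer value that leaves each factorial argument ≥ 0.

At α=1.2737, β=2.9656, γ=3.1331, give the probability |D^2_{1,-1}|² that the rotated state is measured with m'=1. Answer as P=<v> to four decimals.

Split into d^2_{1,-1}(β=2.9656) × two z-phases.
Half-angle: c=0.087883, s=0.996131. N=√(6·1·1·6)=6.000000
Admissible k: 0..1 (factorial args all ≥0)
  k=0: (−1)^2·6.0000/(2)·0.0879^2·0.9961^2 = +0.022991
  k=1: (−1)^3·6.0000/(6)·0.0879^0·0.9961^4 = -0.984613
d^2_{1,-1}(2.9656) = +0.022991 -0.984613 = -0.961622
|D^2_{1,-1}|² = |d^2_{1,-1}(β)|² = (-0.961622)² = 0.924716 (the z-rotation phases have unit modulus)

P=0.9247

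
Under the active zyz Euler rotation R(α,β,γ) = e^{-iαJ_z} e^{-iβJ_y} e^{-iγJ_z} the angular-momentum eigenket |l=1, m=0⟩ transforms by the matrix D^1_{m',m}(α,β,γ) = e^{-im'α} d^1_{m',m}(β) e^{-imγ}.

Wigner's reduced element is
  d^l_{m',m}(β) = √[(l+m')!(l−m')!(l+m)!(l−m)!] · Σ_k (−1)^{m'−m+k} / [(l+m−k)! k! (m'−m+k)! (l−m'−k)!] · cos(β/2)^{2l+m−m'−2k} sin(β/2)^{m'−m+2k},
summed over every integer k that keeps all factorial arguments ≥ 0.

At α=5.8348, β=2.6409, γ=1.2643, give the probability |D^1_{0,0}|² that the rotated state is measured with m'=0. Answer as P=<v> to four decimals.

P=0.7696

D^1_{0,0}(5.8348,2.6409,1.2643) = e^{-i·0·5.8348}·d^1_{0,0}(2.6409)·e^{-i·0·1.2643}. Compute d first:
With c≡cos(β/2)=0.247740 and s≡sin(β/2)=0.968827, N=[1·1·1·1]^{1/2}=1.000000
k∈{0,1} keeps every argument non-negative
  k=0: (−1)^0·1.0000/(1)·0.2477^2·0.9688^0 = +0.061375
  k=1: (−1)^1·1.0000/(1)·0.2477^0·0.9688^2 = -0.938625
d^1_{0,0}(2.6409) = +0.061375 -0.938625 = -0.877250
|D^1_{0,0}|² = |d^1_{0,0}(β)|² = (-0.877250)² = 0.769568 (the z-rotation phases have unit modulus)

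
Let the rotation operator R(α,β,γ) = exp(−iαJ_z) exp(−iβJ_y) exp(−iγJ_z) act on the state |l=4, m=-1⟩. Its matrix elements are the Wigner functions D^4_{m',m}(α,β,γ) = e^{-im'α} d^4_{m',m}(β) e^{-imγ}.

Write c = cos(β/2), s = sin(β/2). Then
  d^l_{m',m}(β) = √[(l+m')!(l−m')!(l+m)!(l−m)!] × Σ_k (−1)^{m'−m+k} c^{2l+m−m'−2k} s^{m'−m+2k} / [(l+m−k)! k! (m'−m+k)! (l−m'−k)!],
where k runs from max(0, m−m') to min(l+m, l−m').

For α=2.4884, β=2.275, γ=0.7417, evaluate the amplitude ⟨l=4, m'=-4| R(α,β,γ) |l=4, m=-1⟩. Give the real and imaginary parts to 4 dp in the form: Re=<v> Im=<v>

Re=-0.0216 Im=-0.0697

Split into d^4_{-4,-1}(β=2.275) × two z-phases.
With c≡cos(β/2)=0.419865 and s≡sin(β/2)=0.907587, N=[1·40320·6·120]^{1/2}=5387.986637
k∈{3} keeps every argument non-negative
  k=3: (−1)^0·5387.9866/(720)·0.4199^5·0.9076^3 = +0.072997
d^4_{-4,-1}(2.275) = +0.072997
Attach z-rotation phases: D = e^{-i(-4)(2.4884)}·(+0.072997)·e^{-i(-1)(0.7417)} = -0.021591-0.069731i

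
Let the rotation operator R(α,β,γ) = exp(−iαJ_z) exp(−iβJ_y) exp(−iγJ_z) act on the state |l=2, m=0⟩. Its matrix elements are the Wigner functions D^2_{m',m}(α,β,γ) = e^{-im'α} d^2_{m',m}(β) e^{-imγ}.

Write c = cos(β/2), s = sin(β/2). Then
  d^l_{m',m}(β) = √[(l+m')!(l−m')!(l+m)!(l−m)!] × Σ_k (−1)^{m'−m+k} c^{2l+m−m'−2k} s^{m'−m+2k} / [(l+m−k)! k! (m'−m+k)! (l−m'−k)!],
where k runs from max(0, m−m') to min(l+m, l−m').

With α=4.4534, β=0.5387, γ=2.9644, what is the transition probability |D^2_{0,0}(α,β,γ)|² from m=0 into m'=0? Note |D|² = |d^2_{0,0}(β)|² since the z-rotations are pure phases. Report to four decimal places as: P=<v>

P=0.3663

First d^2_{0,0}(β=0.5387), then the phase factors e^{-i(0)α} and e^{-i(0)γ}:
Half-angle: c=0.963944, s=0.266105. N=√(2·2·2·2)=4.000000
The bounds max(0,m−m')=0 and min(l+m,l−m')=2 give 3 terms
  k=0: (−1)^0·4.0000/(4)·0.9639^4·0.2661^0 = +0.863391
  k=1: (−1)^1·4.0000/(1)·0.9639^2·0.2661^2 = -0.263190
  k=2: (−1)^2·4.0000/(4)·0.9639^0·0.2661^4 = +0.005014
d^2_{0,0}(0.5387) = +0.863391 -0.263190 +0.005014 = +0.605215
|D^2_{0,0}|² = |d^2_{0,0}(β)|² = (+0.605215)² = 0.366285 (the z-rotation phases have unit modulus)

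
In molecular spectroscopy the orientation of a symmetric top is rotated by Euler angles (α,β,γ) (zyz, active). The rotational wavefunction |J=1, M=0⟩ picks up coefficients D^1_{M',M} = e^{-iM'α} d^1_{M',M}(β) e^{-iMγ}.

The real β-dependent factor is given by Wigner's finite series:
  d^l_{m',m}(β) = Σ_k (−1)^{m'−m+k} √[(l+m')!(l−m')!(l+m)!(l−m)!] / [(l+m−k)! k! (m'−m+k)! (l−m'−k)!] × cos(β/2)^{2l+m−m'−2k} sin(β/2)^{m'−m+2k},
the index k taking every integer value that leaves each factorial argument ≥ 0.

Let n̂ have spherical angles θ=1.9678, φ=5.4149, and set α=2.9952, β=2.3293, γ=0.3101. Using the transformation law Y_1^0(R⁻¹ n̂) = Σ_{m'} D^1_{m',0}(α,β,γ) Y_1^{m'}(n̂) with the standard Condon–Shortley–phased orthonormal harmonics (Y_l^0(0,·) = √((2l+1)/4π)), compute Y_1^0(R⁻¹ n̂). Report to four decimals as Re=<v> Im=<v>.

Need the full column D^1_{m',0} for m'=−1..1 at α=2.9952, β=2.3293, γ=0.3101.
cos(β/2)=0.395072, sin(β/2)=0.918650
d^1_{-1,0}: single k=1 term ⇒ +0.513265;  D = -0.507775+0.074870i
d^1_{0,0}: k∈[0..1] ⇒ +0.156082 -0.843918 = -0.687836;  D = -0.687836+0.000000i
d^1_{1,0}: single k=0 term ⇒ -0.513265;  D = +0.507775+0.074870i
Y_1^{m'}(θ=1.9678,φ=5.4149) and Σ D·Y over m':
  (-0.5078+0.0749i)·(+0.2059+0.2432i)  (-0.6878+0.0000i)·(-0.1889+0.0000i)  (+0.5078+0.0749i)·(-0.2059+0.2432i)
Y_1^0(R⁻¹ n̂) = -0.115542+0.000000i

Re=-0.1155 Im=0.0000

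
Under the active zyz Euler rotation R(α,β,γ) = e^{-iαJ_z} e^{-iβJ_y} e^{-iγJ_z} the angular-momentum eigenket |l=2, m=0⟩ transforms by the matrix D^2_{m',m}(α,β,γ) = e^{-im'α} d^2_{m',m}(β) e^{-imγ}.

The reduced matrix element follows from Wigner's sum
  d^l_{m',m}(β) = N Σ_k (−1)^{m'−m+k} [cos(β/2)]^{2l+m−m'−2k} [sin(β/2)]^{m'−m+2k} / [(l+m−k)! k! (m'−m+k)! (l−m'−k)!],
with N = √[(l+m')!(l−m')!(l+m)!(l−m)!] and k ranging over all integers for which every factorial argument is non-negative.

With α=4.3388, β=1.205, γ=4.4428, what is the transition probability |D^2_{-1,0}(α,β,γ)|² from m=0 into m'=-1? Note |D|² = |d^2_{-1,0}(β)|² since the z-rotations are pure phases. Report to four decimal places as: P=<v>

Split into d^2_{-1,0}(β=1.205) × two z-phases.
Half-angle: c=0.823921, s=0.566704. N=√(1·6·2·2)=4.898979
k: max(0,(0)−(-1))=1 … min(2+(0),2−(-1))=2
  k=1: (−1)^0·4.8990/(2)·0.8239^3·0.5667^1 = +0.776407
  k=2: (−1)^1·4.8990/(2)·0.8239^1·0.5667^3 = -0.367308
d^2_{-1,0}(1.205) = +0.776407 -0.367308 = +0.409099
|D^2_{-1,0}|² = |d^2_{-1,0}(β)|² = (+0.409099)² = 0.167362 (the z-rotation phases have unit modulus)

P=0.1674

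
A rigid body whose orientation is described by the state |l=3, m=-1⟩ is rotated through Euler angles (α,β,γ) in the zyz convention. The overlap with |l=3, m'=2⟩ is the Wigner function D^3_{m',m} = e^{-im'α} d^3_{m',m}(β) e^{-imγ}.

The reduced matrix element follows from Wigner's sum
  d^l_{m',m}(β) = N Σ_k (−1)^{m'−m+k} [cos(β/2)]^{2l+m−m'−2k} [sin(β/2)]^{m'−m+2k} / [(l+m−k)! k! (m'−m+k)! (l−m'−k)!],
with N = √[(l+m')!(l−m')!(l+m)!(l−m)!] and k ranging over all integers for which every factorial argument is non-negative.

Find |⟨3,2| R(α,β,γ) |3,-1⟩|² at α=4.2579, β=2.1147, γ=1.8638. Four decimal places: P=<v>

First d^3_{2,-1}(β=2.1147), then the phase factors e^{-i(2)α} and e^{-i(-1)γ}:
Half-angle: c=0.491182, s=0.871057. N=√(120·1·2·24)=75.894664
The bounds max(0,m−m')=0 and min(l+m,l−m')=1 give 2 terms
  k=0: (−1)^3·75.8947/(12)·0.4912^3·0.8711^3 = -0.495333
  k=1: (−1)^4·75.8947/(24)·0.4912^1·0.8711^5 = +0.778888
d^3_{2,-1}(2.1147) = -0.495333 +0.778888 = +0.283555
|D^3_{2,-1}|² = |d^3_{2,-1}(β)|² = (+0.283555)² = 0.080404 (the z-rotation phases have unit modulus)

P=0.0804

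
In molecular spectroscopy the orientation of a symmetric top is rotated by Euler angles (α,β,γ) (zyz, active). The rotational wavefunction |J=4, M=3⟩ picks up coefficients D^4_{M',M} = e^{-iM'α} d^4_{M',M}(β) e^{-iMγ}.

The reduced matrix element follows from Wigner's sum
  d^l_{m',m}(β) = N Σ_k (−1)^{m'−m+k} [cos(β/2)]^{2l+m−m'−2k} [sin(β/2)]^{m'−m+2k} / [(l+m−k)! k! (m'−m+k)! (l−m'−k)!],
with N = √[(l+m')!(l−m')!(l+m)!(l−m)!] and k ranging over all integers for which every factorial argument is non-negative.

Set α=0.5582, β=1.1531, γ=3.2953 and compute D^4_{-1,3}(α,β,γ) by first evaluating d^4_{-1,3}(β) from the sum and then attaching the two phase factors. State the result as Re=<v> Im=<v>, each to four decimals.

First d^4_{-1,3}(β=1.1531), then the phase factors e^{-i(-1)α} and e^{-i(3)γ}:
Half-angle: c=0.838348, s=0.545135. N=√(6·120·5040·1)=1904.940944
The bounds max(0,m−m')=4 and min(l+m,l−m')=5 give 2 terms
  k=4: (−1)^0·1904.9409/(144)·0.8383^4·0.5451^4 = +0.577076
  k=5: (−1)^1·1904.9409/(240)·0.8383^2·0.5451^6 = -0.146401
d^4_{-1,3}(1.1531) = +0.577076 -0.146401 = +0.430675
D = (+0.848210+0.529660i)·(+0.430675)·(-0.895554+0.444953i) = -0.428647-0.041743i

Re=-0.4286 Im=-0.0417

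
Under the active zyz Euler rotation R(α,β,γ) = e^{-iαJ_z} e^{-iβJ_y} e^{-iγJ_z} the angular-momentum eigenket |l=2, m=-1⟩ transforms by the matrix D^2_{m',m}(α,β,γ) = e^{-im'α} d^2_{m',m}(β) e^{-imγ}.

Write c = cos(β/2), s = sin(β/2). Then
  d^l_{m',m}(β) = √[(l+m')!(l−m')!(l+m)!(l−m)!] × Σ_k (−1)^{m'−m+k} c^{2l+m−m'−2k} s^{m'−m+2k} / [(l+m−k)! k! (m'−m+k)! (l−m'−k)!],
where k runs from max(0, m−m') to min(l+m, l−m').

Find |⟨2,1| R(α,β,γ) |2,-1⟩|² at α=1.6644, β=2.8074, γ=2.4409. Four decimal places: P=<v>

P=0.7478

First d^2_{1,-1}(β=2.8074), then the phase factors e^{-i(1)α} and e^{-i(-1)γ}:
With c≡cos(β/2)=0.166320 and s≡sin(β/2)=0.986072, N=[6·1·1·6]^{1/2}=6.000000
Admissible k: 0..1 (factorial args all ≥0)
  k=0: (−1)^2·6.0000/(2)·0.1663^2·0.9861^2 = +0.080691
  k=1: (−1)^3·6.0000/(6)·0.1663^0·0.9861^4 = -0.945441
d^2_{1,-1}(2.8074) = +0.080691 -0.945441 = -0.864749
|D^2_{1,-1}|² = |d^2_{1,-1}(β)|² = (-0.864749)² = 0.747792 (the z-rotation phases have unit modulus)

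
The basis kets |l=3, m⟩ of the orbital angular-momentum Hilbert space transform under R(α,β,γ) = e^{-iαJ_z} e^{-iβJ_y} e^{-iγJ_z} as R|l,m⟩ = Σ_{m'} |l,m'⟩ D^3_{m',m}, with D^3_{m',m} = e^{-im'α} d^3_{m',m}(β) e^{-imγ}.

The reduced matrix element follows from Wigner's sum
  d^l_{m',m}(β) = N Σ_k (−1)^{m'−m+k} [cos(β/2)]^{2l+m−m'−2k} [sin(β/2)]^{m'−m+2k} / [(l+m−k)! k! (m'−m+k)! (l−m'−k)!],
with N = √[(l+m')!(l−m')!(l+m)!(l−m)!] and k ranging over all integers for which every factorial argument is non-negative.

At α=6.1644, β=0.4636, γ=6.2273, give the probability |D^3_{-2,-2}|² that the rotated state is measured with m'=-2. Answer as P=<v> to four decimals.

Split into d^3_{-2,-2}(β=0.4636) × two z-phases.
Half-angle: c=0.973254, s=0.229730. N=√(1·120·1·120)=120.000000
k: max(0,(-2)−(-2))=0 … min(3+(-2),3−(-2))=1
  k=0: (−1)^0·120.0000/(120)·0.9733^6·0.2297^0 = +0.849882
  k=1: (−1)^1·120.0000/(24)·0.9733^4·0.2297^2 = -0.236761
d^3_{-2,-2}(0.4636) = +0.849882 -0.236761 = +0.613121
|D^3_{-2,-2}|² = |d^3_{-2,-2}(β)|² = (+0.613121)² = 0.375917 (the z-rotation phases have unit modulus)

P=0.3759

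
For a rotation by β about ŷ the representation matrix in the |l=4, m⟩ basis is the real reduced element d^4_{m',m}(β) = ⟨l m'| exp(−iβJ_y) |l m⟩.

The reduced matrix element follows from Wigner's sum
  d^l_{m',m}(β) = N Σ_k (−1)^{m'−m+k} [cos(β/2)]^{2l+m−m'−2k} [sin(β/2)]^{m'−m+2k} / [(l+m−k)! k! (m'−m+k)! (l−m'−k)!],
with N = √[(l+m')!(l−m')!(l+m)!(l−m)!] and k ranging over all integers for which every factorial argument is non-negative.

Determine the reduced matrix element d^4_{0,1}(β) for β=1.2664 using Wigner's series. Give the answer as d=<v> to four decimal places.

d=-0.3790

d^4_{0,1}(β=1.2664) via Wigner's sum:
With c≡cos(β/2)=0.806138 and s≡sin(β/2)=0.591727, N=[24·24·120·6]^{1/2}=643.987578
Admissible k: 1..4 (factorial args all ≥0)
  k=1: (−1)^0·643.9876/(144)·0.8061^7·0.5917^1 = +0.585468
  k=2: (−1)^1·643.9876/(24)·0.8061^5·0.5917^3 = -1.892686
  k=3: (−1)^2·643.9876/(24)·0.8061^3·0.5917^5 = +1.019772
  k=4: (−1)^3·643.9876/(144)·0.8061^1·0.5917^7 = -0.091575
d^4_{0,1}(1.2664) = +0.585468 -1.892686 +1.019772 -0.091575 = -0.379021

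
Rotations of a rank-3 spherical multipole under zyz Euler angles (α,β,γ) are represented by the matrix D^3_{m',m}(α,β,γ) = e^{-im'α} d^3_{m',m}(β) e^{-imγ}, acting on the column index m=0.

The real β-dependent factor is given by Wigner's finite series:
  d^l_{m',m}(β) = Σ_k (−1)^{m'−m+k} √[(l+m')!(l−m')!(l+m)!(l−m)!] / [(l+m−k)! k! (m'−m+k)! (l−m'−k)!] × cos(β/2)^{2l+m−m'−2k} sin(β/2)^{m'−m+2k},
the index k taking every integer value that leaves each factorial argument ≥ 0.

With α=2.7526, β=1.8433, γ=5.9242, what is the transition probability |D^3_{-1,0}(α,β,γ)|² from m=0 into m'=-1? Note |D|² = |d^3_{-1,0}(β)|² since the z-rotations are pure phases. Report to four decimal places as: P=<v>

First d^3_{-1,0}(β=1.8433), then the phase factors e^{-i(-1)α} and e^{-i(0)γ}:
With c≡cos(β/2)=0.604507 and s≡sin(β/2)=0.796600, N=[2·24·6·6]^{1/2}=41.569219
k∈{1,2,3} keeps every argument non-negative
  k=1: (−1)^0·41.5692/(12)·0.6045^5·0.7966^1 = +0.222759
  k=2: (−1)^1·41.5692/(4)·0.6045^3·0.7966^3 = -1.160476
  k=3: (−1)^2·41.5692/(12)·0.6045^1·0.7966^5 = +0.671728
d^3_{-1,0}(1.8433) = +0.222759 -1.160476 +0.671728 = -0.265988
|D^3_{-1,0}|² = |d^3_{-1,0}(β)|² = (-0.265988)² = 0.070750 (the z-rotation phases have unit modulus)

P=0.0707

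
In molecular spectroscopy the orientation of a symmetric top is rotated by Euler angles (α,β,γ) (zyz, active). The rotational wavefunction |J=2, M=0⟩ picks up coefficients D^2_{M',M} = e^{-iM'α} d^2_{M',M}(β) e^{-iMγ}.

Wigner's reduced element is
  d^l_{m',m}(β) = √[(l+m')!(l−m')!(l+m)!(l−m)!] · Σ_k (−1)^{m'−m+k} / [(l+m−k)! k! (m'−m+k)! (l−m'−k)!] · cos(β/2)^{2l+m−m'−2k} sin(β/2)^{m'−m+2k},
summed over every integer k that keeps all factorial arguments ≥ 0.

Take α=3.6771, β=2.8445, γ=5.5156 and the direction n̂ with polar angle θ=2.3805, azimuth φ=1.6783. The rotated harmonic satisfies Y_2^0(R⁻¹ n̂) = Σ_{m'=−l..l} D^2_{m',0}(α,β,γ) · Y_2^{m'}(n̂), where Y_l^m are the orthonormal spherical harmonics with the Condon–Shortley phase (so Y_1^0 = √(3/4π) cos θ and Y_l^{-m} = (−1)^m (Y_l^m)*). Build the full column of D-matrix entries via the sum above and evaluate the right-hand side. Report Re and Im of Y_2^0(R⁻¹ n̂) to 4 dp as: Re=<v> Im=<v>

Re=0.0350 Im=0.0000

Need the full column D^2_{m',0} for m'=−2..2 at α=3.6771, β=2.8445, γ=5.5156.
cos(β/2)=0.148001, sin(β/2)=0.988987
d^2_{-2,0}: single k=2 term ⇒ +0.052479;  D = +0.025150+0.046060i
d^2_{-1,0}: k∈[1..2] ⇒ +0.007853 -0.350680 = -0.342827;  D = +0.294834+0.174937i
d^2_{0,0}: k∈[0..2] ⇒ +0.000480 -0.085698 +0.956671 = +0.871454;  D = +0.871454+0.000000i
d^2_{1,0}: k∈[0..1] ⇒ -0.007853 +0.350680 = +0.342827;  D = -0.294834+0.174937i
d^2_{2,0}: single k=0 term ⇒ +0.052479;  D = +0.025150-0.046060i
Y_2^{m'}(θ=2.3805,φ=1.6783) and Σ D·Y over m':
  (+0.0251+0.0461i)·(-0.1795+0.0392i)  (+0.2948+0.1749i)·(+0.0414+0.3836i)  (+0.8715+0.0000i)·(+0.1807+0.0000i)  (-0.2948+0.1749i)·(-0.0414+0.3836i)  (+0.0251-0.0461i)·(-0.1795-0.0392i)
Y_2^0(R⁻¹ n̂) = +0.035019-0.000000i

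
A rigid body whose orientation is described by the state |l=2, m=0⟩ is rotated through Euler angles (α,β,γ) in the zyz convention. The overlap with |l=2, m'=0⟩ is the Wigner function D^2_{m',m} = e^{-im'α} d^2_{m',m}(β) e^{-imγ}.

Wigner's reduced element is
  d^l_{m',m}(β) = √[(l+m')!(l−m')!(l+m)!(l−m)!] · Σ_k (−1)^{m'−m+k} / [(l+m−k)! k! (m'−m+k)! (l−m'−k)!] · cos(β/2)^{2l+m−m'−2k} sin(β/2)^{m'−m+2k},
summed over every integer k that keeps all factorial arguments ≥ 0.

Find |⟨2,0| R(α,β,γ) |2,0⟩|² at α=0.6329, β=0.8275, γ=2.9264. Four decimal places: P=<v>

P=0.0349

First d^2_{0,0}(β=0.8275), then the phase factors e^{-i(0)α} and e^{-i(0)γ}:
With c≡cos(β/2)=0.915620 and s≡sin(β/2)=0.402046, N=[2·2·2·2]^{1/2}=4.000000
k∈{0,1,2} keeps every argument non-negative
  k=0: (−1)^0·4.0000/(4)·0.9156^4·0.4020^0 = +0.702846
  k=1: (−1)^1·4.0000/(1)·0.9156^2·0.4020^2 = -0.542052
  k=2: (−1)^2·4.0000/(4)·0.9156^0·0.4020^4 = +0.026128
d^2_{0,0}(0.8275) = +0.702846 -0.542052 +0.026128 = +0.186922
|D^2_{0,0}|² = |d^2_{0,0}(β)|² = (+0.186922)² = 0.034940 (the z-rotation phases have unit modulus)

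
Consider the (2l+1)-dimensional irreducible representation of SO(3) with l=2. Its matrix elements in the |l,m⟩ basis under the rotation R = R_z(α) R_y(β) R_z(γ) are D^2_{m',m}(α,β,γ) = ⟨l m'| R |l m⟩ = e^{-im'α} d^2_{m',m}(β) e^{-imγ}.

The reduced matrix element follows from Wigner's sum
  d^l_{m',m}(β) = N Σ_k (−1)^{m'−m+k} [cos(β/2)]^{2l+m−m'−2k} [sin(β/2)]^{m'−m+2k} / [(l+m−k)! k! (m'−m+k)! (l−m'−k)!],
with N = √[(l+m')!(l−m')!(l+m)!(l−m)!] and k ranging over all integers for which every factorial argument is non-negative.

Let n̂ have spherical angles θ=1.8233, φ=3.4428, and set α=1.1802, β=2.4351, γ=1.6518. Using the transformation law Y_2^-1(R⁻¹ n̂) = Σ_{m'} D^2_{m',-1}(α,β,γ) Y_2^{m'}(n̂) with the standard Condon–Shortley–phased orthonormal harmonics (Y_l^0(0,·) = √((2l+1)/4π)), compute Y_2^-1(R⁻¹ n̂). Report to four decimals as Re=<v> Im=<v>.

Need the full column D^2_{m',-1} for m'=−2..2 at α=1.1802, β=2.4351, γ=1.6518.
cos(β/2)=0.345946, sin(β/2)=0.938255
d^2_{-2,-1}: single k=1 term ⇒ +0.077692;  D = -0.050061-0.059412i
d^2_{-1,-1}: k∈[0..1] ⇒ +0.014323 -0.316066 = -0.301743;  D = +0.287398-0.091932i
d^2_{0,-1}: k∈[0..1] ⇒ -0.095152 +0.699915 = +0.604763;  D = -0.048934+0.602780i
d^2_{1,-1}: k∈[0..1] ⇒ +0.316066 -0.774966 = -0.458900;  D = -0.408808-0.208484i
d^2_{2,-1}: single k=0 term ⇒ -0.571478;  D = -0.433909+0.371902i
Y_2^{m'}(θ=1.8233,φ=3.4428) and Σ D·Y over m':
  (-0.0501-0.0594i)·(+0.2984-0.2052i)  (+0.2874-0.0919i)·(+0.1785-0.0554i)  (-0.0489+0.6028i)·(-0.2563+0.0000i)  (-0.4088-0.2085i)·(-0.1785-0.0554i)  (-0.4339+0.3719i)·(+0.2984+0.2052i)
Y_2^-1(R⁻¹ n̂) = -0.112795-0.112502i

Re=-0.1128 Im=-0.1125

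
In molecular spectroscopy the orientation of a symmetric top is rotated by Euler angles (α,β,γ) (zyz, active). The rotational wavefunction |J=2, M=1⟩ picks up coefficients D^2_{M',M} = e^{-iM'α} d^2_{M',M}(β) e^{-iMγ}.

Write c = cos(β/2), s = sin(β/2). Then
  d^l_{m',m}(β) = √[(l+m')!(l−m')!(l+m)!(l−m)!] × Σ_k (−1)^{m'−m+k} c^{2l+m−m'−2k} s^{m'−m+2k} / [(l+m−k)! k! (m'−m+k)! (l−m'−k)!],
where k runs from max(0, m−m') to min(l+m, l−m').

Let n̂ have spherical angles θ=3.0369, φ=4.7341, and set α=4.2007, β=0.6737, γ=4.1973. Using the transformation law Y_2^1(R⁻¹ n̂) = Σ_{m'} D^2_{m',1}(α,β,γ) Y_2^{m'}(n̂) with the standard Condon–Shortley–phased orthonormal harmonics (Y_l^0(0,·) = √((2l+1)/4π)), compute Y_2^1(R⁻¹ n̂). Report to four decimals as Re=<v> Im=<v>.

Need the full column D^2_{m',1} for m'=−2..2 at α=4.2007, β=0.6737, γ=4.1973.
cos(β/2)=0.943800, sin(β/2)=0.330516
d^2_{-2,1}: single k=3 term ⇒ +0.068153;  D = -0.033169-0.059537i
d^2_{-1,1}: k∈[2..3] ⇒ +0.291921 -0.011934 = +0.279988;  D = +0.279986+0.000952i
d^2_{0,1}: k∈[1..2] ⇒ +0.680626 -0.083470 = +0.597155;  D = -0.294166+0.519674i
d^2_{1,1}: k∈[0..1] ⇒ +0.793452 -0.291921 = +0.501531;  D = -0.259581-0.429128i
d^2_{2,1}: single k=0 term ⇒ -0.555729;  D = -0.555438+0.017963i
Y_2^{m'}(θ=3.0369,φ=4.7341) and Σ D·Y over m':
  (-0.0332-0.0595i)·(-0.0042+0.0002i)  (+0.2800+0.0010i)·(-0.0017-0.0803i)  (-0.2942+0.5197i)·(+0.6205+0.0000i)  (-0.2596-0.4291i)·(+0.0017-0.0803i)  (-0.5554+0.0180i)·(-0.0042-0.0002i)
Y_2^1(R⁻¹ n̂) = -0.215331+0.320315i

Re=-0.2153 Im=0.3203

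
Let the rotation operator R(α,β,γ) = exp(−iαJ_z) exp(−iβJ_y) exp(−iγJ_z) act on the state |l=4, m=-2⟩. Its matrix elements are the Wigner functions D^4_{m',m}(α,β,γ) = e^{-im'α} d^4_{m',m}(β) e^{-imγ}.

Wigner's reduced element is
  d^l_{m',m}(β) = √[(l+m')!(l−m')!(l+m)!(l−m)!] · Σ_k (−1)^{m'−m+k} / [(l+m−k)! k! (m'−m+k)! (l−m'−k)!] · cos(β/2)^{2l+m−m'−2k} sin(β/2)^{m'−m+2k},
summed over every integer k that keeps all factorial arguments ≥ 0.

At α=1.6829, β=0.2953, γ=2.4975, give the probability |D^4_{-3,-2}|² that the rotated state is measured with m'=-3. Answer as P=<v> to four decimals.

Split into d^4_{-3,-2}(β=0.2953) × two z-phases.
With c≡cos(β/2)=0.989120 and s≡sin(β/2)=0.147114, N=[1·5040·2·720]^{1/2}=2693.993318
k∈{1,2} keeps every argument non-negative
  k=1: (−1)^0·2693.9933/(720)·0.9891^7·0.1471^1 = +0.509870
  k=2: (−1)^1·2693.9933/(240)·0.9891^5·0.1471^3 = -0.033837
d^4_{-3,-2}(0.2953) = +0.509870 -0.033837 = +0.476033
|D^4_{-3,-2}|² = |d^4_{-3,-2}(β)|² = (+0.476033)² = 0.226608 (the z-rotation phases have unit modulus)

P=0.2266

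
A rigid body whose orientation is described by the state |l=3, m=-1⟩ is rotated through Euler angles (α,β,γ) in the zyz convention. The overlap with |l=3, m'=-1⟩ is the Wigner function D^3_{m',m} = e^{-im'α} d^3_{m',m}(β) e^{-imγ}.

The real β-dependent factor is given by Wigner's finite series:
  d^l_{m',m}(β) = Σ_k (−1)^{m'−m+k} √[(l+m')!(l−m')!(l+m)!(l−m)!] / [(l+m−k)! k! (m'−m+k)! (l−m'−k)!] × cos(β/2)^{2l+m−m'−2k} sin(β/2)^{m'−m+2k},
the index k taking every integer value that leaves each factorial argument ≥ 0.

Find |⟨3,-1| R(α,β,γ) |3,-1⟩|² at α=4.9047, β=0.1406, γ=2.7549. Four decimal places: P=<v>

Split into d^3_{-1,-1}(β=0.1406) × two z-phases.
c=cos(0.1406/2)=0.997530, s=sin(0.1406/2)=0.070242; N=√[2·24·2·24]=48.000000
k∈{0,1,2} keeps every argument non-negative
  k=0: (−1)^0·48.0000/(48)·0.9975^6·0.0702^0 = +0.985271
  k=1: (−1)^1·48.0000/(6)·0.9975^4·0.0702^2 = -0.039083
  k=2: (−1)^2·48.0000/(8)·0.9975^2·0.0702^4 = +0.000145
d^3_{-1,-1}(0.1406) = +0.985271 -0.039083 +0.000145 = +0.946333
|D^3_{-1,-1}|² = |d^3_{-1,-1}(β)|² = (+0.946333)² = 0.895547 (the z-rotation phases have unit modulus)

P=0.8955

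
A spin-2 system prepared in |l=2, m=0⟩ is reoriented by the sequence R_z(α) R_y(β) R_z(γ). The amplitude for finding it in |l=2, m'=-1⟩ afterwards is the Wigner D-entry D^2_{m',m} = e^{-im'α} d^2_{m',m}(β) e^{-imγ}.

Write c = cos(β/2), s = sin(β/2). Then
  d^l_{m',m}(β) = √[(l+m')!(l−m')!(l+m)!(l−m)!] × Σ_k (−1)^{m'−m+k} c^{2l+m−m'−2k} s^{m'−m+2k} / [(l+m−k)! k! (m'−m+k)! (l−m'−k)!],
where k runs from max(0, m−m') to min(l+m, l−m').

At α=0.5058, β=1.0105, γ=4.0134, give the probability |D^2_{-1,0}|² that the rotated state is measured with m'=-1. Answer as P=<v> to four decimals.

First d^2_{-1,0}(β=1.0105), then the phase factors e^{-i(-1)α} and e^{-i(0)γ}:
Half-angle: c=0.875053, s=0.484026. N=√(1·6·2·2)=4.898979
k∈{1,2} keeps every argument non-negative
  k=1: (−1)^0·4.8990/(2)·0.8751^3·0.4840^1 = +0.794417
  k=2: (−1)^1·4.8990/(2)·0.8751^1·0.4840^3 = -0.243062
d^2_{-1,0}(1.0105) = +0.794417 -0.243062 = +0.551355
|D^2_{-1,0}|² = |d^2_{-1,0}(β)|² = (+0.551355)² = 0.303992 (the z-rotation phases have unit modulus)

P=0.3040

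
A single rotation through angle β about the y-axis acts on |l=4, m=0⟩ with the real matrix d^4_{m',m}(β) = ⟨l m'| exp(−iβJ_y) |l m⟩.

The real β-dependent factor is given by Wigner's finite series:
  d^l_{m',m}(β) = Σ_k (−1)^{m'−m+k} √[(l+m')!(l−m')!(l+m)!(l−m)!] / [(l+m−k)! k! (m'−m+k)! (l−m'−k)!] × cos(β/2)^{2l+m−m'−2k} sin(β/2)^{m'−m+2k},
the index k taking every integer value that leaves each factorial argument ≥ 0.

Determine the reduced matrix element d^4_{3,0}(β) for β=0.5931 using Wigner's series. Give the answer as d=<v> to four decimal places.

d=-0.2142

d^4_{3,0}(β=0.5931) via Wigner's sum:
Half-angle: c=0.956350, s=0.292223. N=√(5040·1·24·24)=1703.830978
Admissible k: 0..1 (factorial args all ≥0)
  k=0: (−1)^3·1703.8310/(144)·0.9564^5·0.2922^3 = -0.236206
  k=1: (−1)^4·1703.8310/(144)·0.9564^3·0.2922^5 = +0.022054
d^4_{3,0}(0.5931) = -0.236206 +0.022054 = -0.214152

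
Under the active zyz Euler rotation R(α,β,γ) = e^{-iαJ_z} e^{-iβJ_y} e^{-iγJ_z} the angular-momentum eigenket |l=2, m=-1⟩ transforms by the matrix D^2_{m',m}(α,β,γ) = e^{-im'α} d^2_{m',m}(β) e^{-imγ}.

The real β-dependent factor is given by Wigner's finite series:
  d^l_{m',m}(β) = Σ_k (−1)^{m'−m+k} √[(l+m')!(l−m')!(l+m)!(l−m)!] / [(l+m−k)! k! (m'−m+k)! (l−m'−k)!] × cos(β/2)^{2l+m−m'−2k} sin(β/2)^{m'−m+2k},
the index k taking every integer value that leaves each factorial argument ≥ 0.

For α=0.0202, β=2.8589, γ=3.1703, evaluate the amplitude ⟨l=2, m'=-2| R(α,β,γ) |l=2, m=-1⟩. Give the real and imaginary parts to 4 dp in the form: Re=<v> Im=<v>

Split into d^2_{-2,-1}(β=2.8589) × two z-phases.
Half-angle: c=0.140876, s=0.990027. N=√(1·24·1·6)=12.000000
k∈{1} keeps every argument non-negative
  k=1: (−1)^0·12.0000/(6)·0.1409^3·0.9900^1 = +0.005536
d^2_{-2,-1}(2.8589) = +0.005536
Phases: e^{-i·(-2)·0.0202}=+0.999184+0.040389i, e^{-i·(-1)·3.1703}=-0.999588-0.028703i ⇒ D=-0.005523-0.000382i

Re=-0.0055 Im=-0.0004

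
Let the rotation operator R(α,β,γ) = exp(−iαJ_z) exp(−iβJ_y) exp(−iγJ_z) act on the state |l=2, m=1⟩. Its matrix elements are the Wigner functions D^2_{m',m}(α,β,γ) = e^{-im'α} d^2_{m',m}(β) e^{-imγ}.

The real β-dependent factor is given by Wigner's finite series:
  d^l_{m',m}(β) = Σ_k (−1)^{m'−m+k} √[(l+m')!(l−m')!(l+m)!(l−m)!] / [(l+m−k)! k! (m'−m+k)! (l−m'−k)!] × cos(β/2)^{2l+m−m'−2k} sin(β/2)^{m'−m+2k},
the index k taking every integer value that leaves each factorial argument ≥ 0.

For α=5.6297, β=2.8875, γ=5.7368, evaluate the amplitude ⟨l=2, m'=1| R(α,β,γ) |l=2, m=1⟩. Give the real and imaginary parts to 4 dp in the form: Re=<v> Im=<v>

D^2_{1,1}(5.6297,2.8875,5.7368) = e^{-i·1·5.6297}·d^2_{1,1}(2.8875)·e^{-i·1·5.7368}. Compute d first:
Half-angle: c=0.126705, s=0.991940. N=√(6·1·6·1)=6.000000
k∈{0,1} keeps every argument non-negative
  k=0: (−1)^0·6.0000/(6)·0.1267^4·0.9919^0 = +0.000258
  k=1: (−1)^1·6.0000/(2)·0.1267^2·0.9919^2 = -0.047389
d^2_{1,1}(2.8875) = +0.000258 -0.047389 = -0.047131
Phases: e^{-i·(1)·5.6297}=+0.793970+0.607957i, e^{-i·(1)·5.7368}=+0.854408+0.519602i ⇒ D=-0.017084-0.043926i

Re=-0.0171 Im=-0.0439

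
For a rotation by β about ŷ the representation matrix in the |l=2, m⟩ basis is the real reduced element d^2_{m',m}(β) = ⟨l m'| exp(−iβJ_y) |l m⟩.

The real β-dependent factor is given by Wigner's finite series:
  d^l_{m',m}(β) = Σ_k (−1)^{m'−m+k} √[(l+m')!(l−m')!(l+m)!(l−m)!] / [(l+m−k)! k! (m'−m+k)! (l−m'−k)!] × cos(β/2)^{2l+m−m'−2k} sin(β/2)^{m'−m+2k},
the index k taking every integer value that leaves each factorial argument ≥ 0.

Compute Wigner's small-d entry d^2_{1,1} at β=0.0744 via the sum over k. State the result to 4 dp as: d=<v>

d^2_{1,1}(β=0.0744) via Wigner's sum:
With c≡cos(β/2)=0.999308 and s≡sin(β/2)=0.037191, N=[6·1·6·1]^{1/2}=6.000000
k∈{0,1} keeps every argument non-negative
  k=0: (−1)^0·6.0000/(6)·0.9993^4·0.0372^0 = +0.997236
  k=1: (−1)^1·6.0000/(2)·0.9993^2·0.0372^2 = -0.004144
d^2_{1,1}(0.0744) = +0.997236 -0.004144 = +0.993092

d=0.9931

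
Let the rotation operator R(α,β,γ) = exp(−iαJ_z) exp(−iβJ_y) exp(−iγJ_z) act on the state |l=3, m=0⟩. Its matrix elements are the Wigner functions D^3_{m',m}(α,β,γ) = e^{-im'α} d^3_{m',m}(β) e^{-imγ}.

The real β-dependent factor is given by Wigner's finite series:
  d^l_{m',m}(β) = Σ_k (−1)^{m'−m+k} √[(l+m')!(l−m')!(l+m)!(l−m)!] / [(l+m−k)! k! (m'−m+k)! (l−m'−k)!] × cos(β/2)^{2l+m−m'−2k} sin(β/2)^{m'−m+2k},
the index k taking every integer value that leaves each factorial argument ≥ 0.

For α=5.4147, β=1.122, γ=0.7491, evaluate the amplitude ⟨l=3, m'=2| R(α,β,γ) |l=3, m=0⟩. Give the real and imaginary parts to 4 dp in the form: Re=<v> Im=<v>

Re=-0.0798 Im=0.4756

D^3_{2,0}(5.4147,1.122,0.7491) = e^{-i·2·5.4147}·d^3_{2,0}(1.122)·e^{-i·0·0.7491}. Compute d first:
c=cos(1.122/2)=0.846724, s=sin(1.122/2)=0.532033; N=√[120·1·6·6]=65.726707
The bounds max(0,m−m')=0 and min(l+m,l−m')=1 give 2 terms
  k=0: (−1)^2·65.7267/(12)·0.8467^4·0.5320^2 = +0.796901
  k=1: (−1)^3·65.7267/(12)·0.8467^2·0.5320^4 = -0.314629
d^3_{2,0}(1.122) = +0.796901 -0.314629 = +0.482272
D = (-0.165411+0.986225i)·(+0.482272)·(+1.000000+0.000000i) = -0.079773+0.475629i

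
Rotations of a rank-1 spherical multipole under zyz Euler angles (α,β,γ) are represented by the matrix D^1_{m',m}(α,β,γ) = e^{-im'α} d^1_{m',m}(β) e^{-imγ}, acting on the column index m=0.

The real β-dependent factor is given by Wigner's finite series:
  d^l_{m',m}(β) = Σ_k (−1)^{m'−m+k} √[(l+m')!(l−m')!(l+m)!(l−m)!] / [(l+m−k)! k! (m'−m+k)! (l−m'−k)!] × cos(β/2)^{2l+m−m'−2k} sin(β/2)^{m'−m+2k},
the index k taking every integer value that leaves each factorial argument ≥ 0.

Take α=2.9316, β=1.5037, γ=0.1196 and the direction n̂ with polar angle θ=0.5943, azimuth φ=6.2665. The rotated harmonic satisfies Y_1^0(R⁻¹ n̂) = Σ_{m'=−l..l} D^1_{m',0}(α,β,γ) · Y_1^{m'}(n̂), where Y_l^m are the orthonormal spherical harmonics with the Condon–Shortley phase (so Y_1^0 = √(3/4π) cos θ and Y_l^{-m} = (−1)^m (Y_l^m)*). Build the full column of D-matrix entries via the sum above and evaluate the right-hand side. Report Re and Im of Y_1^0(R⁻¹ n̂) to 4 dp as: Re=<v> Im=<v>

Re=-0.2407 Im=0.0000

Need the full column D^1_{m',0} for m'=−1..1 at α=2.9316, β=1.5037, γ=0.1196.
cos(β/2)=0.730427, sin(β/2)=0.682991
d^1_{-1,0}: single k=1 term ⇒ +0.705516;  D = -0.690017+0.147067i
d^1_{0,0}: k∈[0..1] ⇒ +0.533523 -0.466477 = +0.067046;  D = +0.067046+0.000000i
d^1_{1,0}: single k=0 term ⇒ -0.705516;  D = +0.690017+0.147067i
Y_1^{m'}(θ=0.5943,φ=6.2665) and Σ D·Y over m':
  (-0.6900+0.1471i)·(+0.1934+0.0032i)  (+0.0670+0.0000i)·(+0.4048+0.0000i)  (+0.6900+0.1471i)·(-0.1934+0.0032i)
Y_1^0(R⁻¹ n̂) = -0.240741+0.000000i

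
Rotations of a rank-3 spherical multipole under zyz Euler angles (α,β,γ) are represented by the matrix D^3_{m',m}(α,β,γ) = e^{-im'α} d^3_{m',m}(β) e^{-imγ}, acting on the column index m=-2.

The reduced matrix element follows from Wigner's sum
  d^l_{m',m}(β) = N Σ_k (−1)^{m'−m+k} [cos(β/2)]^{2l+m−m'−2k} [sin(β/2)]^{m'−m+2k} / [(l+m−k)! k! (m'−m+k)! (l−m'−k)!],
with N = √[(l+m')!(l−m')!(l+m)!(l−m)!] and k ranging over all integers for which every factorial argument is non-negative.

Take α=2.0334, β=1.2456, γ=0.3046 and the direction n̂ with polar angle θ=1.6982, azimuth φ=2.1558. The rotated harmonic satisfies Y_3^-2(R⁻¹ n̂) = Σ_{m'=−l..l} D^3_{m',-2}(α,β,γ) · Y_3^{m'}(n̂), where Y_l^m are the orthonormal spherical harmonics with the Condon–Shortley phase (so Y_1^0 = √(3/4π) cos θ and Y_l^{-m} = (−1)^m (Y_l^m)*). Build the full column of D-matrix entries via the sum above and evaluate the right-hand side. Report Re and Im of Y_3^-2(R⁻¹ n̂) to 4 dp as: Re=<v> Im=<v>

Re=0.1855 Im=0.0123

Need the full column D^3_{m',-2} for m'=−3..3 at α=2.0334, β=1.2456, γ=0.3046.
cos(β/2)=0.812248, sin(β/2)=0.583312
d^3_{-3,-2}: single k=1 term ⇒ +0.505150;  D = +0.459958+0.208843i
d^3_{-2,-2}: k∈[0..1] ⇒ +0.287166 -0.740503 = -0.453337;  D = +0.016493+0.453037i
d^3_{-1,-2}: k∈[0..1] ⇒ -0.652146 +0.672665 = +0.020519;  D = -0.018017+0.009819i
d^3_{0,-2}: k∈[0..1] ⇒ +0.811180 -0.418351 = +0.392829;  D = +0.322161+0.224781i
d^3_{1,-2}: k∈[0..1] ⇒ -0.672665 +0.173457 = -0.499208;  D = -0.072920+0.493853i
d^3_{2,-2}: k∈[0..1] ⇒ +0.381901 -0.039392 = +0.342509;  D = -0.325549+0.106443i
d^3_{3,-2}: single k=0 term ⇒ -0.134359;  D = -0.094359-0.095649i
Y_3^{m'}(θ=1.6982,φ=2.1558) and Σ D·Y over m':
  (+0.4600+0.2088i)·(+0.4003-0.0746i)  (+0.0165+0.4530i)·(+0.0498-0.1176i)  (-0.0180+0.0098i)·(+0.1627+0.2457i)  (+0.3222+0.2248i)·(+0.1384+0.0000i)  (-0.0729+0.4939i)·(-0.1627+0.2457i)  (-0.3255+0.1064i)·(+0.0498+0.1176i)  (-0.0944-0.0956i)·(-0.4003-0.0746i)
Y_3^-2(R⁻¹ n̂) = +0.185471+0.012272i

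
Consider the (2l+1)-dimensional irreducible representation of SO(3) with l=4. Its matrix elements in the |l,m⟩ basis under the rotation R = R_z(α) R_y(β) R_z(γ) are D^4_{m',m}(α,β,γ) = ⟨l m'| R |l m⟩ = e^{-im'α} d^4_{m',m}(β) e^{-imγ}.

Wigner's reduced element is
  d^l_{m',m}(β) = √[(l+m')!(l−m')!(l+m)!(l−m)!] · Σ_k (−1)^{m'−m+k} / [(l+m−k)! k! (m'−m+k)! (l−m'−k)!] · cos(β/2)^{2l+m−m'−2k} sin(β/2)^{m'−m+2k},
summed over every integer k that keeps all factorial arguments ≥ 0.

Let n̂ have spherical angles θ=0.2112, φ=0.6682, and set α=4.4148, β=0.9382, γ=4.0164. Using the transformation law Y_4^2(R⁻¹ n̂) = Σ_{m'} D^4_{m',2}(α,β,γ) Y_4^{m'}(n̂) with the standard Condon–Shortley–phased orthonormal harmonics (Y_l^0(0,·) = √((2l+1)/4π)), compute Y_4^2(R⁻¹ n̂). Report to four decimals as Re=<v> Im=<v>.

Re=-0.0406 Im=-0.0851

Need the full column D^4_{m',2} for m'=−4..4 at α=4.4148, β=0.9382, γ=4.0164.
cos(β/2)=0.891976, sin(β/2)=0.452084
d^4_{-4,2}: single k=6 term ⇒ +0.035942;  D = -0.035214-0.007198i
d^4_{-3,2}: k∈[5..6] ⇒ +0.150431 -0.012881 = +0.137550;  D = +0.065850-0.120764i
d^4_{-2,2}: k∈[4..6] ⇒ +0.396623 -0.081508 +0.001745 = +0.316860;  D = +0.221485+0.226594i
d^4_{-1,2}: k∈[3..5] ⇒ +0.737796 -0.284288 +0.014606 = +0.468113;  D = -0.415988+0.214672i
d^4_{0,2}: k∈[2..4] ⇒ +0.976510 -0.668924 +0.064438 = +0.372023;  D = -0.066171-0.366091i
d^4_{1,2}: k∈[1..3] ⇒ +0.861640 -1.106694 +0.189526 = -0.055529;  D = -0.055137-0.006580i
d^4_{2,2}: k∈[0..2] ⇒ +0.400704 -1.235198 +0.396623 = -0.437871;  D = +0.177090-0.400462i
d^4_{3,2}: k∈[0..1] ⇒ -0.759895 +0.585607 = -0.174287;  D = +0.131723+0.114127i
d^4_{4,2}: single k=0 term ⇒ +0.544671;  D = +0.461690-0.288980i
Y_4^{m'}(θ=0.2112,φ=0.6682) and Σ D·Y over m':
  (-0.0352-0.0072i)·(-0.0008-0.0004i)  (+0.0658-0.1208i)·(-0.0047-0.0102i)  (+0.2215+0.2266i)·(+0.0194-0.0814i)  (-0.4160+0.2147i)·(+0.2811-0.2218i)  (-0.0662-0.3661i)·(+0.6675+0.0000i)  (-0.0551-0.0066i)·(-0.2811-0.2218i)  (+0.1771-0.4005i)·(+0.0194+0.0814i)  (+0.1317+0.1141i)·(+0.0047-0.0102i)  (+0.4617-0.2890i)·(-0.0008+0.0004i)
Y_4^2(R⁻¹ n̂) = -0.040607-0.085144i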